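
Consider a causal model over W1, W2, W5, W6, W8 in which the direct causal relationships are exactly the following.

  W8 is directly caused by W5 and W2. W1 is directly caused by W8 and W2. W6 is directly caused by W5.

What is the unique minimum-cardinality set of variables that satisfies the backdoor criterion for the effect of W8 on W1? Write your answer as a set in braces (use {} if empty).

Variables eligible for adjustment (non-descendants of W8, excluding W8 and W1): {W2, W5, W6}.
Backdoor paths from W8 to W1:
  P1: W8 <- W2 -> W1
The empty set is not sufficient: P1 (W8 <- W2 -> W1) has no collider blocking it and no conditioned non-collider, so it is open.
Try {W2}:
  P1: blocked at fork node W2 ∈ conditioning set.
{W2} contains no descendant of W8 and blocks every backdoor path.
No other singleton works — e.g. {W5} leaves P1 open — so {W2} is the unique smallest valid adjustment set.

{W2}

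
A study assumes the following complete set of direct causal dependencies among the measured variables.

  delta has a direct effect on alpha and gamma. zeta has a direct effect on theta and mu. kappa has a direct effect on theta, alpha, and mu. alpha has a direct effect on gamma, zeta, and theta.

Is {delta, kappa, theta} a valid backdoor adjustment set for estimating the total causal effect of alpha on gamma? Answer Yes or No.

No

Backdoor paths from alpha to gamma (paths whose first edge points into alpha):
  P1: alpha <- delta -> gamma
Condition 1 (no descendant of alpha in the set): FAILS — theta is a descendant of alpha.
Condition 2 (every backdoor path blocked by {delta, kappa, theta}):
  P1: blocked at fork node delta ∈ conditioning set.
{delta, kappa, theta} does not satisfy the backdoor criterion.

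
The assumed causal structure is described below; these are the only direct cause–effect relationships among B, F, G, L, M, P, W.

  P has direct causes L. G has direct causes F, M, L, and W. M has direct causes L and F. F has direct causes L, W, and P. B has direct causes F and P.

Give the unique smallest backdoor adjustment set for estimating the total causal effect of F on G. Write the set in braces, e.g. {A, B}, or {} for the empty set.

Variables eligible for adjustment (non-descendants of F, excluding F and G): {L, P, W}.
Backdoor paths from F to G:
  P1: F <- L -> M -> G
  P2: F <- L -> G
  P3: F <- P <- L -> M -> G
  P4: F <- P <- L -> G
  P5: F <- W -> G
The empty set is not sufficient: P1 (F <- L -> M -> G) has no collider blocking it and no conditioned non-collider, so it is open.
Try {L, W}:
  P1: blocked at fork node L ∈ conditioning set.
  P2: blocked at fork node L ∈ conditioning set.
  P3: blocked at fork node L ∈ conditioning set.
  P4: blocked at fork node L ∈ conditioning set.
  P5: blocked at fork node W ∈ conditioning set.
{L, W} contains no descendant of F and blocks every backdoor path.
Every element of {L, W} is needed (dropping L leaves P1 open; dropping W leaves P5 open), so no proper subset is valid.
Among all size-2 subsets of the eligible variables, only {L, W} blocks every backdoor path, so it is the unique smallest valid adjustment set.

{L, W}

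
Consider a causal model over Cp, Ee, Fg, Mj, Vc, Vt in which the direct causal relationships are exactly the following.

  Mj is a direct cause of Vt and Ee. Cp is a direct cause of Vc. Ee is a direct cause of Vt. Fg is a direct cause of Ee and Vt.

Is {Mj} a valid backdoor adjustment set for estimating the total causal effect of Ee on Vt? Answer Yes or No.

Backdoor paths from Ee to Vt (paths whose first edge points into Ee):
  P1: Ee <- Fg -> Vt
  P2: Ee <- Mj -> Vt
Condition 1 (no descendant of Ee in the set): holds — descendants of Ee are {Vt}; none are in {Mj}.
Condition 2 (every backdoor path blocked by {Mj}):
  P1: open — no interior node is in the conditioning set.
  P2: blocked at fork node Mj ∈ conditioning set.
{Mj} does not satisfy the backdoor criterion.

No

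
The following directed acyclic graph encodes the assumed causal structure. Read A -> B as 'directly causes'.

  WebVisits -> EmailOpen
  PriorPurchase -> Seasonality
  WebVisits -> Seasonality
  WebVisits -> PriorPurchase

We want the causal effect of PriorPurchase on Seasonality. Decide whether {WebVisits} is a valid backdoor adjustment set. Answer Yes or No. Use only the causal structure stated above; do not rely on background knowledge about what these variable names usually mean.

Yes

Backdoor paths from PriorPurchase to Seasonality (paths whose first edge points into PriorPurchase):
  P1: PriorPurchase <- WebVisits -> Seasonality
Condition 1 (no descendant of PriorPurchase in the set): holds — descendants of PriorPurchase are {Seasonality}; none are in {WebVisits}.
Condition 2 (every backdoor path blocked by {WebVisits}):
  P1: blocked at fork node WebVisits ∈ conditioning set.
{WebVisits} satisfies the backdoor criterion.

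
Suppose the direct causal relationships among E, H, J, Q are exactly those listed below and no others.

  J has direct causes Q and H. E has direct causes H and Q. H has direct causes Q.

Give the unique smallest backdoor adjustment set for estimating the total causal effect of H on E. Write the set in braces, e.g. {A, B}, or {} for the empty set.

{Q}

Variables eligible for adjustment (non-descendants of H, excluding H and E): {Q}.
Backdoor paths from H to E:
  P1: H <- Q -> E
The empty set is not sufficient: P1 (H <- Q -> E) has no collider blocking it and no conditioned non-collider, so it is open.
Try {Q}:
  P1: blocked at fork node Q ∈ conditioning set.
{Q} contains no descendant of H and blocks every backdoor path.
{Q} is the unique smallest valid adjustment set.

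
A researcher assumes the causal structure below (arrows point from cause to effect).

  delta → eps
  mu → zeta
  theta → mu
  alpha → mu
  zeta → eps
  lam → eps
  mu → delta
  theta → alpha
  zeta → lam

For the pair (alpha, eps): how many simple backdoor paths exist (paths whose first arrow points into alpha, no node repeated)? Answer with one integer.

3

A backdoor path from alpha to eps is any simple undirected path whose first edge points into alpha (i.e. leaves alpha via a parent).
Parents of alpha: {theta}.
Enumerating:
  P1: alpha <- theta -> mu -> zeta -> lam -> eps
  P2: alpha <- theta -> mu -> zeta -> eps
  P3: alpha <- theta -> mu -> delta -> eps
That exhausts the simple backdoor paths. Count: 3.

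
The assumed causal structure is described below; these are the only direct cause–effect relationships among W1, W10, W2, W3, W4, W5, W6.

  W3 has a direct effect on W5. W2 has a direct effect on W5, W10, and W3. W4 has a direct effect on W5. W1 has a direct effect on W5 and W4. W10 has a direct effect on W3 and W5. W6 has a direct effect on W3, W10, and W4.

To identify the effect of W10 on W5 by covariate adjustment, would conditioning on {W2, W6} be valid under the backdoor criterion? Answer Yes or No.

Backdoor paths from W10 to W5 (paths whose first edge points into W10):
  P1: W10 <- W6 -> W4 <- W1 -> W5
  P2: W10 <- W6 -> W4 -> W5
  P3: W10 <- W6 -> W3 <- W2 -> W5
  P4: W10 <- W6 -> W3 -> W5
  P5: W10 <- W2 -> W3 <- W6 -> W4 <- W1 -> W5
  P6: W10 <- W2 -> W3 <- W6 -> W4 -> W5
  P7: W10 <- W2 -> W3 -> W5
  P8: W10 <- W2 -> W5
Condition 1 (no descendant of W10 in the set): holds — descendants of W10 are {W3, W5}; none are in {W2, W6}.
Condition 2 (every backdoor path blocked by {W2, W6}):
  P1: blocked at fork node W6 ∈ conditioning set.
  P2: blocked at fork node W6 ∈ conditioning set.
  P3: blocked at fork node W6 ∈ conditioning set.
  P4: blocked at fork node W6 ∈ conditioning set.
  P5: blocked at fork node W2 ∈ conditioning set.
  P6: blocked at fork node W2 ∈ conditioning set.
  P7: blocked at fork node W2 ∈ conditioning set.
  P8: blocked at fork node W2 ∈ conditioning set.
{W2, W6} satisfies the backdoor criterion.

Yes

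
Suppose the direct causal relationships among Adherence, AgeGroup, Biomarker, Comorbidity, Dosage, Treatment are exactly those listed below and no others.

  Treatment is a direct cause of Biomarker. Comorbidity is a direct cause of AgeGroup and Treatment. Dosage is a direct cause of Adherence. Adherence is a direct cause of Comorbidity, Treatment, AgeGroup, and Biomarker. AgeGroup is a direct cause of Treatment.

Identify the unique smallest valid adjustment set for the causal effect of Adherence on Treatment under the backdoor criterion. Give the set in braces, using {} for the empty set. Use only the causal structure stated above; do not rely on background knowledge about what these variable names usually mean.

Variables eligible for adjustment (non-descendants of Adherence, excluding Adherence and Treatment): {Dosage}.
Backdoor paths from Adherence to Treatment:
  (none)
With no backdoor paths the empty set already satisfies the criterion, and it is trivially minimal.

{}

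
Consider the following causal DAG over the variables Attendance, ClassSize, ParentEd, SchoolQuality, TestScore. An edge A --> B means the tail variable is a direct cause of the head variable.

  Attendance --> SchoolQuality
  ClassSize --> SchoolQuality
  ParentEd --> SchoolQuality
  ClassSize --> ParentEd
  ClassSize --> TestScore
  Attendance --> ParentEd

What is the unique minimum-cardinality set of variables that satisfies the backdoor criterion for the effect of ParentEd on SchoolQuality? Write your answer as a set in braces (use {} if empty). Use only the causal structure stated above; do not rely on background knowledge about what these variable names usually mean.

{Attendance, ClassSize}

Variables eligible for adjustment (non-descendants of ParentEd, excluding ParentEd and SchoolQuality): {Attendance, ClassSize, TestScore}.
Backdoor paths from ParentEd to SchoolQuality:
  P1: ParentEd <- ClassSize -> SchoolQuality
  P2: ParentEd <- Attendance -> SchoolQuality
The empty set is not sufficient: P1 (ParentEd <- ClassSize -> SchoolQuality) has no collider blocking it and no conditioned non-collider, so it is open.
Try {Attendance, ClassSize}:
  P1: blocked at fork node ClassSize ∈ conditioning set.
  P2: blocked at fork node Attendance ∈ conditioning set.
{Attendance, ClassSize} contains no descendant of ParentEd and blocks every backdoor path.
Every element of {Attendance, ClassSize} is needed (dropping Attendance leaves P2 open; dropping ClassSize leaves P1 open), so no proper subset is valid.
Among all size-2 subsets of the eligible variables, only {Attendance, ClassSize} blocks every backdoor path, so it is the unique smallest valid adjustment set.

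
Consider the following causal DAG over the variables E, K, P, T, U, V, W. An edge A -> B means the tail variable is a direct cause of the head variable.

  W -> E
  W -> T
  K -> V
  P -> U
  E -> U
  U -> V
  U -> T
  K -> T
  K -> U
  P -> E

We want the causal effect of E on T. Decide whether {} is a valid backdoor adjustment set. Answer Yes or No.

No

Backdoor paths from E to T (paths whose first edge points into E):
  P1: E <- W -> T
  P2: E <- P -> U <- K -> T
  P3: E <- P -> U -> V <- K -> T
  P4: E <- P -> U -> T
Condition 1 (no descendant of E in the set): holds — descendants of E are {T, U, V}; none are in {}.
Condition 2 (every backdoor path blocked by {}):
  P1: open — no interior node is in the conditioning set.
  P2: blocked at collider U (neither it nor any descendant is in the conditioning set).
  P3: blocked at collider V (neither it nor any descendant is in the conditioning set).
  P4: open — no interior node is in the conditioning set.
{} does not satisfy the backdoor criterion.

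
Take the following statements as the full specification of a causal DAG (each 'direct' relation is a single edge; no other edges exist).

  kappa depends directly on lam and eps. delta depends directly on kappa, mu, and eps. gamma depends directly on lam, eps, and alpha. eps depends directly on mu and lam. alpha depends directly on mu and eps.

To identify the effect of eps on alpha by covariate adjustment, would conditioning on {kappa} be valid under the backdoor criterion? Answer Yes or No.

No

Backdoor paths from eps to alpha (paths whose first edge points into eps):
  P1: eps <- lam -> kappa -> delta <- mu -> alpha
  P2: eps <- lam -> gamma <- alpha
  P3: eps <- mu -> alpha
  P4: eps <- mu -> delta <- kappa <- lam -> gamma <- alpha
Condition 1 (no descendant of eps in the set): FAILS — kappa is a descendant of eps.
Condition 2 (every backdoor path blocked by {kappa}):
  P1: blocked at chain node kappa ∈ conditioning set.
  P2: blocked at collider gamma (neither it nor any descendant is in the conditioning set).
  P3: open — no interior node is in the conditioning set.
  P4: blocked at collider delta (neither it nor any descendant is in the conditioning set).
{kappa} does not satisfy the backdoor criterion.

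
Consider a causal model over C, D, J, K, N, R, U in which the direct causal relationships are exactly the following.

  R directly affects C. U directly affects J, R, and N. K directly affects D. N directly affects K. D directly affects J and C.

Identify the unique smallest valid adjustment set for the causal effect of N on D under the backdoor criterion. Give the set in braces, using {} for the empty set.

{}

Variables eligible for adjustment (non-descendants of N, excluding N and D): {R, U}.
Backdoor paths from N to D:
  P1: N <- U -> R -> C <- D
  P2: N <- U -> J <- D
Each backdoor path contains an unconditioned collider, so every path is already blocked with the empty conditioning set:
  P1: blocked at collider C (neither it nor any descendant is in the conditioning set).
  P2: blocked at collider J (neither it nor any descendant is in the conditioning set).
The empty set is therefore the unique smallest valid set.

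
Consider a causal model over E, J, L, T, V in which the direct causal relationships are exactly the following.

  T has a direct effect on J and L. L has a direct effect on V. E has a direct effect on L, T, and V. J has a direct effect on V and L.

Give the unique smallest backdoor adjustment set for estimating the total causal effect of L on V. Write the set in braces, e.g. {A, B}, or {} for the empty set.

Variables eligible for adjustment (non-descendants of L, excluding L and V): {E, J, T}.
Backdoor paths from L to V:
  P1: L <- E -> T -> J -> V
  P2: L <- E -> V
  P3: L <- T <- E -> V
  P4: L <- T -> J -> V
  P5: L <- J <- T <- E -> V
  P6: L <- J -> V
The empty set is not sufficient: P1 (L <- E -> T -> J -> V) has no collider blocking it and no conditioned non-collider, so it is open.
Try {E, J}:
  P1: blocked at fork node E ∈ conditioning set.
  P2: blocked at fork node E ∈ conditioning set.
  P3: blocked at fork node E ∈ conditioning set.
  P4: blocked at chain node J ∈ conditioning set.
  P5: blocked at chain node J ∈ conditioning set.
  P6: blocked at fork node J ∈ conditioning set.
{E, J} contains no descendant of L and blocks every backdoor path.
Every element of {E, J} is needed (dropping E leaves P2 open; dropping J leaves P4 open), so no proper subset is valid.
Among all size-2 subsets of the eligible variables, only {E, J} blocks every backdoor path, so it is the unique smallest valid adjustment set.

{E, J}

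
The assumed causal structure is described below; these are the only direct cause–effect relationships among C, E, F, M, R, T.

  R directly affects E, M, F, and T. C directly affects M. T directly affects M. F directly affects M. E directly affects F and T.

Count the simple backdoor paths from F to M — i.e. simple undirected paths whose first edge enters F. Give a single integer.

7

A backdoor path from F to M is any simple undirected path whose first edge points into F (i.e. leaves F via a parent).
Parents of F: {E, R}.
Enumerating:
  P1: F <- R -> E -> T -> M
  P2: F <- R -> T -> M
  P3: F <- R -> M
  P4: F <- E <- R -> T -> M
  P5: F <- E <- R -> M
  P6: F <- E -> T <- R -> M
  P7: F <- E -> T -> M
That exhausts the simple backdoor paths. Count: 7.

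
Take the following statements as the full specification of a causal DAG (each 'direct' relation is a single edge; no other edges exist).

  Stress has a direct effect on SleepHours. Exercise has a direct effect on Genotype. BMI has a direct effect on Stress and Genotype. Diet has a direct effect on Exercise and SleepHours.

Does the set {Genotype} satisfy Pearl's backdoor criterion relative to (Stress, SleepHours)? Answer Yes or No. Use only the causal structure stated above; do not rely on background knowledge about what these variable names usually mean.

No

Backdoor paths from Stress to SleepHours (paths whose first edge points into Stress):
  P1: Stress <- BMI -> Genotype <- Exercise <- Diet -> SleepHours
Condition 1 (no descendant of Stress in the set): holds — descendants of Stress are {SleepHours}; none are in {Genotype}.
Condition 2 (every backdoor path blocked by {Genotype}):
  P1: open — collider(s) Genotype are conditioned on (or have a conditioned descendant) and no non-collider on the path is in the set.
{Genotype} does not satisfy the backdoor criterion.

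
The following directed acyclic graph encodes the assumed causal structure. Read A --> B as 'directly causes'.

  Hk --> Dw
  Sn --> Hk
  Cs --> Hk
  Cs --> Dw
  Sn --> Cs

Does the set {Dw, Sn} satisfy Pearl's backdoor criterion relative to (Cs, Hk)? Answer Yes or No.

Backdoor paths from Cs to Hk (paths whose first edge points into Cs):
  P1: Cs <- Sn -> Hk
Condition 1 (no descendant of Cs in the set): FAILS — Dw is a descendant of Cs.
Condition 2 (every backdoor path blocked by {Dw, Sn}):
  P1: blocked at fork node Sn ∈ conditioning set.
{Dw, Sn} does not satisfy the backdoor criterion.

No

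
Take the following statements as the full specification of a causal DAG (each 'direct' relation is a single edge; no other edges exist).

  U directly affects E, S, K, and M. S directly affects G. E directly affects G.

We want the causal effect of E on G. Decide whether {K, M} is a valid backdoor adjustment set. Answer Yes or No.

No

Backdoor paths from E to G (paths whose first edge points into E):
  P1: E <- U -> S -> G
Condition 1 (no descendant of E in the set): holds — descendants of E are {G}; none are in {K, M}.
Condition 2 (every backdoor path blocked by {K, M}):
  P1: open — no interior node is in the conditioning set.
{K, M} does not satisfy the backdoor criterion.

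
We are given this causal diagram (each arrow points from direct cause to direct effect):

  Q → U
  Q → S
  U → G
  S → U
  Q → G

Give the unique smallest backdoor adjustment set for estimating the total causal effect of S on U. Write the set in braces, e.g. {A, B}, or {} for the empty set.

{Q}

Variables eligible for adjustment (non-descendants of S, excluding S and U): {Q}.
Backdoor paths from S to U:
  P1: S <- Q -> U
  P2: S <- Q -> G <- U
The empty set is not sufficient: P1 (S <- Q -> U) has no collider blocking it and no conditioned non-collider, so it is open.
Try {Q}:
  P1: blocked at fork node Q ∈ conditioning set.
  P2: blocked at fork node Q ∈ conditioning set.
{Q} contains no descendant of S and blocks every backdoor path.
{Q} is the unique smallest valid adjustment set.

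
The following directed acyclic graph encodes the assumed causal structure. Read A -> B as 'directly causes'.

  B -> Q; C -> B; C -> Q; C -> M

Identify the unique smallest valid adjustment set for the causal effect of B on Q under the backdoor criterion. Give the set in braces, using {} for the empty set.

{C}

Variables eligible for adjustment (non-descendants of B, excluding B and Q): {C, M}.
Backdoor paths from B to Q:
  P1: B <- C -> Q
The empty set is not sufficient: P1 (B <- C -> Q) has no collider blocking it and no conditioned non-collider, so it is open.
Try {C}:
  P1: blocked at fork node C ∈ conditioning set.
{C} contains no descendant of B and blocks every backdoor path.
No other singleton works — e.g. {M} leaves P1 open — so {C} is the unique smallest valid adjustment set.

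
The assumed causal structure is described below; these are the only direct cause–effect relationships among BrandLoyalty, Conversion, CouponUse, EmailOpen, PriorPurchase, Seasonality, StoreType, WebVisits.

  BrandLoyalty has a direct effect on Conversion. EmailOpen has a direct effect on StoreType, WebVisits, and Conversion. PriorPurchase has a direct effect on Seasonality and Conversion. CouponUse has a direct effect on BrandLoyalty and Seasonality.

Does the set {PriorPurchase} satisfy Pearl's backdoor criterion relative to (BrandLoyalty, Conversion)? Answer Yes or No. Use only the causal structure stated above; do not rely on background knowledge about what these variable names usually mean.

Yes

Backdoor paths from BrandLoyalty to Conversion (paths whose first edge points into BrandLoyalty):
  P1: BrandLoyalty <- CouponUse -> Seasonality <- PriorPurchase -> Conversion
Condition 1 (no descendant of BrandLoyalty in the set): holds — descendants of BrandLoyalty are {Conversion}; none are in {PriorPurchase}.
Condition 2 (every backdoor path blocked by {PriorPurchase}):
  P1: blocked at collider Seasonality (neither it nor any descendant is in the conditioning set).
{PriorPurchase} satisfies the backdoor criterion.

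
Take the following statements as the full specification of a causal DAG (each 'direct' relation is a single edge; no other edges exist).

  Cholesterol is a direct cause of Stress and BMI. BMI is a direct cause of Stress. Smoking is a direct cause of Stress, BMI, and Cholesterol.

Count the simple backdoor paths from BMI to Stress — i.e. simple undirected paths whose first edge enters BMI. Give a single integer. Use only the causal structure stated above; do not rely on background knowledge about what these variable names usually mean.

A backdoor path from BMI to Stress is any simple undirected path whose first edge points into BMI (i.e. leaves BMI via a parent).
Parents of BMI: {Cholesterol, Smoking}.
Enumerating:
  P1: BMI <- Smoking -> Cholesterol -> Stress
  P2: BMI <- Smoking -> Stress
  P3: BMI <- Cholesterol <- Smoking -> Stress
  P4: BMI <- Cholesterol -> Stress
That exhausts the simple backdoor paths. Count: 4.

4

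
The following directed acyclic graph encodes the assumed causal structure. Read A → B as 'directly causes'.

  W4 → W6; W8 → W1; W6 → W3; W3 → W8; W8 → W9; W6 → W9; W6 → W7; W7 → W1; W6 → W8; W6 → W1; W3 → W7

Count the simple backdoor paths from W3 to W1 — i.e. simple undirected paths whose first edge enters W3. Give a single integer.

A backdoor path from W3 to W1 is any simple undirected path whose first edge points into W3 (i.e. leaves W3 via a parent).
Parents of W3: {W6}.
Enumerating:
  P1: W3 <- W6 -> W8 -> W1
  P2: W3 <- W6 -> W7 -> W1
  P3: W3 <- W6 -> W9 <- W8 -> W1
  P4: W3 <- W6 -> W1
That exhausts the simple backdoor paths. Count: 4.

4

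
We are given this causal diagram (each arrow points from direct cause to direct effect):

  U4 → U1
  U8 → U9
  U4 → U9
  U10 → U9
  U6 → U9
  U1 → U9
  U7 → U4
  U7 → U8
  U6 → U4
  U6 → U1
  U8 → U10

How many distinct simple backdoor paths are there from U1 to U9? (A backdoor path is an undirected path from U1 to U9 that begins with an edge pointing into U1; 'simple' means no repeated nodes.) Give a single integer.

8

A backdoor path from U1 to U9 is any simple undirected path whose first edge points into U1 (i.e. leaves U1 via a parent).
Parents of U1: {U4, U6}.
Enumerating:
  P1: U1 <- U6 -> U4 <- U7 -> U8 -> U10 -> U9
  P2: U1 <- U6 -> U4 <- U7 -> U8 -> U9
  P3: U1 <- U6 -> U4 -> U9
  P4: U1 <- U6 -> U9
  P5: U1 <- U4 <- U6 -> U9
  P6: U1 <- U4 <- U7 -> U8 -> U10 -> U9
  P7: U1 <- U4 <- U7 -> U8 -> U9
  P8: U1 <- U4 -> U9
That exhausts the simple backdoor paths. Count: 8.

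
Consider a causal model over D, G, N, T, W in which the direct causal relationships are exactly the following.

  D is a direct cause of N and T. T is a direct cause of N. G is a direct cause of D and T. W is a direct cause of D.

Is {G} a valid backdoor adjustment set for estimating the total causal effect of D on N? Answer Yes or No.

Yes

Backdoor paths from D to N (paths whose first edge points into D):
  P1: D <- G -> T -> N
Condition 1 (no descendant of D in the set): holds — descendants of D are {N, T}; none are in {G}.
Condition 2 (every backdoor path blocked by {G}):
  P1: blocked at fork node G ∈ conditioning set.
{G} satisfies the backdoor criterion.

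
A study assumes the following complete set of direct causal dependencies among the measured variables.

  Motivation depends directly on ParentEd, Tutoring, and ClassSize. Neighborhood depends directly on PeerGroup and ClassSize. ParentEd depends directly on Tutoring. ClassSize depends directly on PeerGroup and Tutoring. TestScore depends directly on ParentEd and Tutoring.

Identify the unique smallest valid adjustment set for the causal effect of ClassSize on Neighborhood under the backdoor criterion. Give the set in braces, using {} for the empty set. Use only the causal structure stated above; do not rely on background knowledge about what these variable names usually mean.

{PeerGroup}

Variables eligible for adjustment (non-descendants of ClassSize, excluding ClassSize and Neighborhood): {ParentEd, PeerGroup, TestScore, Tutoring}.
Backdoor paths from ClassSize to Neighborhood:
  P1: ClassSize <- PeerGroup -> Neighborhood
The empty set is not sufficient: P1 (ClassSize <- PeerGroup -> Neighborhood) has no collider blocking it and no conditioned non-collider, so it is open.
Try {PeerGroup}:
  P1: blocked at fork node PeerGroup ∈ conditioning set.
{PeerGroup} contains no descendant of ClassSize and blocks every backdoor path.
No other singleton works — e.g. {Tutoring} leaves P1 open — so {PeerGroup} is the unique smallest valid adjustment set.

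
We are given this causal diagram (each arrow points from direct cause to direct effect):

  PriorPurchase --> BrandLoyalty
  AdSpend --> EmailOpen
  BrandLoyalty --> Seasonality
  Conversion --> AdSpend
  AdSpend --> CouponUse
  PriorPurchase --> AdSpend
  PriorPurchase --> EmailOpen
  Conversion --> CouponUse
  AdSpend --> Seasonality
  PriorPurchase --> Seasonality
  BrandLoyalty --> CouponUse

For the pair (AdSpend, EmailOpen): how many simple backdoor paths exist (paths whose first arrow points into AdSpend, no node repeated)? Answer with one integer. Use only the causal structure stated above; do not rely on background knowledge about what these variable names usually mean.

3

A backdoor path from AdSpend to EmailOpen is any simple undirected path whose first edge points into AdSpend (i.e. leaves AdSpend via a parent).
Parents of AdSpend: {Conversion, PriorPurchase}.
Enumerating:
  P1: AdSpend <- PriorPurchase -> EmailOpen
  P2: AdSpend <- Conversion -> CouponUse <- BrandLoyalty <- PriorPurchase -> EmailOpen
  P3: AdSpend <- Conversion -> CouponUse <- BrandLoyalty -> Seasonality <- PriorPurchase -> EmailOpen
That exhausts the simple backdoor paths. Count: 3.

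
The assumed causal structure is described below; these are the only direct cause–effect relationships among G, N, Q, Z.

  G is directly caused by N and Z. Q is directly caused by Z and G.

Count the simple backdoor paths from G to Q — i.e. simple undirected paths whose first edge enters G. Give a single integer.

A backdoor path from G to Q is any simple undirected path whose first edge points into G (i.e. leaves G via a parent).
Parents of G: {N, Z}.
Enumerating:
  P1: G <- Z -> Q
That exhausts the simple backdoor paths. Count: 1.

1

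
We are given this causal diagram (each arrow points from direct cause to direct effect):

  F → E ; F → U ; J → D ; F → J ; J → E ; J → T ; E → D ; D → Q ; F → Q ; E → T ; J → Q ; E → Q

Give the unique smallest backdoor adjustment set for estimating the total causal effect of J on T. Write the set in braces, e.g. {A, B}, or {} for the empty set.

Variables eligible for adjustment (non-descendants of J, excluding J and T): {F, U}.
Backdoor paths from J to T:
  P1: J <- F -> E -> T
  P2: J <- F -> Q <- E -> T
  P3: J <- F -> Q <- D <- E -> T
The empty set is not sufficient: P1 (J <- F -> E -> T) has no collider blocking it and no conditioned non-collider, so it is open.
Try {F}:
  P1: blocked at fork node F ∈ conditioning set.
  P2: blocked at fork node F ∈ conditioning set.
  P3: blocked at fork node F ∈ conditioning set.
{F} contains no descendant of J and blocks every backdoor path.
No other singleton works — e.g. {U} leaves P1 open — so {F} is the unique smallest valid adjustment set.

{F}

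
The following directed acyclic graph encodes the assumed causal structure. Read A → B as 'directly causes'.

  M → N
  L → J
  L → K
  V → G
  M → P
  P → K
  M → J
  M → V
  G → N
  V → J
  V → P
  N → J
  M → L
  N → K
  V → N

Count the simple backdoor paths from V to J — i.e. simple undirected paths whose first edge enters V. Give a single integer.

A backdoor path from V to J is any simple undirected path whose first edge points into V (i.e. leaves V via a parent).
Parents of V: {M}.
Enumerating:
  P1: V <- M -> L -> K <- N -> J
  P2: V <- M -> L -> J
  P3: V <- M -> N -> K <- L -> J
  P4: V <- M -> N -> J
  P5: V <- M -> P -> K <- L -> J
  P6: V <- M -> P -> K <- N -> J
  P7: V <- M -> J
That exhausts the simple backdoor paths. Count: 7.

7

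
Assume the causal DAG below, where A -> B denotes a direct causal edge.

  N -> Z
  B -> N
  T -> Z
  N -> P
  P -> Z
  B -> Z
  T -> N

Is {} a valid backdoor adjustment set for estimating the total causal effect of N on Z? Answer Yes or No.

No

Backdoor paths from N to Z (paths whose first edge points into N):
  P1: N <- T -> Z
  P2: N <- B -> Z
Condition 1 (no descendant of N in the set): holds — descendants of N are {P, Z}; none are in {}.
Condition 2 (every backdoor path blocked by {}):
  P1: open — no interior node is in the conditioning set.
  P2: open — no interior node is in the conditioning set.
{} does not satisfy the backdoor criterion.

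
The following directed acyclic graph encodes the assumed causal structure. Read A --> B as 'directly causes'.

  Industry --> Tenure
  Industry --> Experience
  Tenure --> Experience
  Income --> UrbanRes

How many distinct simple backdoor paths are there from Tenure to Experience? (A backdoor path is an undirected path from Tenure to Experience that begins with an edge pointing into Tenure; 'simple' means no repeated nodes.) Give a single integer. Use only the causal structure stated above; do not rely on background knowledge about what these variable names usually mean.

1

A backdoor path from Tenure to Experience is any simple undirected path whose first edge points into Tenure (i.e. leaves Tenure via a parent).
Parents of Tenure: {Industry}.
Enumerating:
  P1: Tenure <- Industry -> Experience
That exhausts the simple backdoor paths. Count: 1.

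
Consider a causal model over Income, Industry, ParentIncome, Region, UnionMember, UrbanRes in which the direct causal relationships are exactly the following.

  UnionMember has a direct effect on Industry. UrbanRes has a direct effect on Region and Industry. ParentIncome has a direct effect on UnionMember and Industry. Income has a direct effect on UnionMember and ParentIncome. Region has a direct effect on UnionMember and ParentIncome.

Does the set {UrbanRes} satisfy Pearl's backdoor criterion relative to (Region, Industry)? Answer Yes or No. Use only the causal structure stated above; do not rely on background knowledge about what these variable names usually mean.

Backdoor paths from Region to Industry (paths whose first edge points into Region):
  P1: Region <- UrbanRes -> Industry
Condition 1 (no descendant of Region in the set): holds — descendants of Region are {Industry, ParentIncome, UnionMember}; none are in {UrbanRes}.
Condition 2 (every backdoor path blocked by {UrbanRes}):
  P1: blocked at fork node UrbanRes ∈ conditioning set.
{UrbanRes} satisfies the backdoor criterion.

Yes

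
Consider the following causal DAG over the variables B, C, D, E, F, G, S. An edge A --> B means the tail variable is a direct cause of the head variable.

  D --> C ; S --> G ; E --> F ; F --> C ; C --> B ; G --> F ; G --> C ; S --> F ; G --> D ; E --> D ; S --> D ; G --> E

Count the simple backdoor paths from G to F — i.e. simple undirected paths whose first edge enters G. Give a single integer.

A backdoor path from G to F is any simple undirected path whose first edge points into G (i.e. leaves G via a parent).
Parents of G: {S}.
Enumerating:
  P1: G <- S -> D <- E -> F
  P2: G <- S -> D -> C <- F
  P3: G <- S -> F
That exhausts the simple backdoor paths. Count: 3.

3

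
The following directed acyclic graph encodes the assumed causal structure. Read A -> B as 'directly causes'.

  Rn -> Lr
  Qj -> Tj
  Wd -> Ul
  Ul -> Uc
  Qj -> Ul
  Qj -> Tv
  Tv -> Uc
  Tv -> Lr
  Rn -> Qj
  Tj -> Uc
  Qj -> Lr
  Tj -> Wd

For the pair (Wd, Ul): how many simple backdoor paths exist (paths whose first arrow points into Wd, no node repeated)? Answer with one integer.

8

A backdoor path from Wd to Ul is any simple undirected path whose first edge points into Wd (i.e. leaves Wd via a parent).
Parents of Wd: {Tj}.
Enumerating:
  P1: Wd <- Tj <- Qj <- Rn -> Lr <- Tv -> Uc <- Ul
  P2: Wd <- Tj <- Qj -> Tv -> Uc <- Ul
  P3: Wd <- Tj <- Qj -> Ul
  P4: Wd <- Tj <- Qj -> Lr <- Tv -> Uc <- Ul
  P5: Wd <- Tj -> Uc <- Tv <- Qj -> Ul
  P6: Wd <- Tj -> Uc <- Tv -> Lr <- Rn -> Qj -> Ul
  P7: Wd <- Tj -> Uc <- Tv -> Lr <- Qj -> Ul
  P8: Wd <- Tj -> Uc <- Ul
That exhausts the simple backdoor paths. Count: 8.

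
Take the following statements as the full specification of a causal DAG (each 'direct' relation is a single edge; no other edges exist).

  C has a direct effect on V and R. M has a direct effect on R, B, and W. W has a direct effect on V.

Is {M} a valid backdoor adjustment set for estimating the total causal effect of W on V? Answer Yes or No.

Yes

Backdoor paths from W to V (paths whose first edge points into W):
  P1: W <- M -> R <- C -> V
Condition 1 (no descendant of W in the set): holds — descendants of W are {V}; none are in {M}.
Condition 2 (every backdoor path blocked by {M}):
  P1: blocked at fork node M ∈ conditioning set.
{M} satisfies the backdoor criterion.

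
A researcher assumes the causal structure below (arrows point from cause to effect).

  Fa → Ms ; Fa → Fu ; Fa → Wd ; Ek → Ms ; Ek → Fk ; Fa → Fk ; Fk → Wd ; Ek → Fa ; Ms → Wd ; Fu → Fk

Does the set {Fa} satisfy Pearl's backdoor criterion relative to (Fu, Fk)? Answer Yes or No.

Yes

Backdoor paths from Fu to Fk (paths whose first edge points into Fu):
  P1: Fu <- Fa <- Ek -> Ms -> Wd <- Fk
  P2: Fu <- Fa <- Ek -> Fk
  P3: Fu <- Fa -> Ms <- Ek -> Fk
  P4: Fu <- Fa -> Ms -> Wd <- Fk
  P5: Fu <- Fa -> Fk
  P6: Fu <- Fa -> Wd <- Ms <- Ek -> Fk
  P7: Fu <- Fa -> Wd <- Fk
Condition 1 (no descendant of Fu in the set): holds — descendants of Fu are {Fk, Wd}; none are in {Fa}.
Condition 2 (every backdoor path blocked by {Fa}):
  P1: blocked at chain node Fa ∈ conditioning set.
  P2: blocked at chain node Fa ∈ conditioning set.
  P3: blocked at fork node Fa ∈ conditioning set.
  P4: blocked at fork node Fa ∈ conditioning set.
  P5: blocked at fork node Fa ∈ conditioning set.
  P6: blocked at fork node Fa ∈ conditioning set.
  P7: blocked at fork node Fa ∈ conditioning set.
{Fa} satisfies the backdoor criterion.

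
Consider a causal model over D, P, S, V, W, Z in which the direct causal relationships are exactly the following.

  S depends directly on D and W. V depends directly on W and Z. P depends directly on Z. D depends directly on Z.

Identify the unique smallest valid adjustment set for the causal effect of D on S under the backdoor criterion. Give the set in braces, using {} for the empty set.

{}

Variables eligible for adjustment (non-descendants of D, excluding D and S): {P, V, W, Z}.
Backdoor paths from D to S:
  P1: D <- Z -> V <- W -> S
Each backdoor path contains an unconditioned collider, so every path is already blocked with the empty conditioning set:
  P1: blocked at collider V (neither it nor any descendant is in the conditioning set).
The empty set is therefore the unique smallest valid set.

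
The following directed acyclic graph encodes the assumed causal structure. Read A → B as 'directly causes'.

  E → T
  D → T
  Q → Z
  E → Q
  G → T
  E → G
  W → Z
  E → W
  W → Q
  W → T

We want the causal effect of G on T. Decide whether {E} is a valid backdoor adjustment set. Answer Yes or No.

Yes

Backdoor paths from G to T (paths whose first edge points into G):
  P1: G <- E -> W -> T
  P2: G <- E -> Q <- W -> T
  P3: G <- E -> Q -> Z <- W -> T
  P4: G <- E -> T
Condition 1 (no descendant of G in the set): holds — descendants of G are {T}; none are in {E}.
Condition 2 (every backdoor path blocked by {E}):
  P1: blocked at fork node E ∈ conditioning set.
  P2: blocked at fork node E ∈ conditioning set.
  P3: blocked at fork node E ∈ conditioning set.
  P4: blocked at fork node E ∈ conditioning set.
{E} satisfies the backdoor criterion.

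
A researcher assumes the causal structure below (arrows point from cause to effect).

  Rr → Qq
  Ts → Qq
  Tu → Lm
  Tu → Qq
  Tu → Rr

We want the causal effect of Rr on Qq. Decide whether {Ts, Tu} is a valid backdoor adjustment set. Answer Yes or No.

Backdoor paths from Rr to Qq (paths whose first edge points into Rr):
  P1: Rr <- Tu -> Qq
Condition 1 (no descendant of Rr in the set): holds — descendants of Rr are {Qq}; none are in {Ts, Tu}.
Condition 2 (every backdoor path blocked by {Ts, Tu}):
  P1: blocked at fork node Tu ∈ conditioning set.
{Ts, Tu} satisfies the backdoor criterion.

Yes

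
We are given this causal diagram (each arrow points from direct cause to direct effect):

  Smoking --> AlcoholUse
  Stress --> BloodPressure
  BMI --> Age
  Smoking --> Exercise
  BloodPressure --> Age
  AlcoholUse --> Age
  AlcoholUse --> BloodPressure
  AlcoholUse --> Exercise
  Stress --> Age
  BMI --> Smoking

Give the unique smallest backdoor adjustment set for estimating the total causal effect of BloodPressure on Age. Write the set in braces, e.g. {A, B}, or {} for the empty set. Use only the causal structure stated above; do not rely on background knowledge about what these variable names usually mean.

{AlcoholUse, Stress}

Variables eligible for adjustment (non-descendants of BloodPressure, excluding BloodPressure and Age): {AlcoholUse, BMI, Exercise, Smoking, Stress}.
Backdoor paths from BloodPressure to Age:
  P1: BloodPressure <- Stress -> Age
  P2: BloodPressure <- AlcoholUse <- Smoking <- BMI -> Age
  P3: BloodPressure <- AlcoholUse -> Age
  P4: BloodPressure <- AlcoholUse -> Exercise <- Smoking <- BMI -> Age
The empty set is not sufficient: P1 (BloodPressure <- Stress -> Age) has no collider blocking it and no conditioned non-collider, so it is open.
Try {AlcoholUse, Stress}:
  P1: blocked at fork node Stress ∈ conditioning set.
  P2: blocked at chain node AlcoholUse ∈ conditioning set.
  P3: blocked at fork node AlcoholUse ∈ conditioning set.
  P4: blocked at fork node AlcoholUse ∈ conditioning set.
{AlcoholUse, Stress} contains no descendant of BloodPressure and blocks every backdoor path.
Every element of {AlcoholUse, Stress} is needed (dropping AlcoholUse leaves P2 open; dropping Stress leaves P1 open), so no proper subset is valid.
Among all size-2 subsets of the eligible variables, only {AlcoholUse, Stress} blocks every backdoor path, so it is the unique smallest valid adjustment set.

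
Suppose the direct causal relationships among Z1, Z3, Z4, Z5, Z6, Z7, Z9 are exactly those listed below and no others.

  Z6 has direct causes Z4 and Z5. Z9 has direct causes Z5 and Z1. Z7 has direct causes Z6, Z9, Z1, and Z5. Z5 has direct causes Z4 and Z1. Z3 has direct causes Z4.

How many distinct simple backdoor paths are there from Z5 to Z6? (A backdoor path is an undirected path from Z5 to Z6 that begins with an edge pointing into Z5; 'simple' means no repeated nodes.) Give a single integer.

3

A backdoor path from Z5 to Z6 is any simple undirected path whose first edge points into Z5 (i.e. leaves Z5 via a parent).
Parents of Z5: {Z1, Z4}.
Enumerating:
  P1: Z5 <- Z4 -> Z6
  P2: Z5 <- Z1 -> Z9 -> Z7 <- Z6
  P3: Z5 <- Z1 -> Z7 <- Z6
That exhausts the simple backdoor paths. Count: 3.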